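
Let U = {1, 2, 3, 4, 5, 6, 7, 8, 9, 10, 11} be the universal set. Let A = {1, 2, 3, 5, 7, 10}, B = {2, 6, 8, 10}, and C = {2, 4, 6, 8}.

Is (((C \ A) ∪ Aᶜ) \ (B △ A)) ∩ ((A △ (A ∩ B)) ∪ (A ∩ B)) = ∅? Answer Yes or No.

C \ A = {4, 6, 8}
Aᶜ = {4, 6, 8, 9, 11}
(C \ A) ∪ Aᶜ = {4, 6, 8, 9, 11}
B △ A = {1, 3, 5, 6, 7, 8}
((C \ A) ∪ Aᶜ) \ (B △ A) = {4, 9, 11}
A ∩ B = {2, 10}
A △ (A ∩ B) = {1, 3, 5, 7}
(A △ (A ∩ B)) ∪ (A ∩ B) = {1, 2, 3, 5, 7, 10}
{4, 9, 11} and {1, 2, 3, 5, 7, 10} share no elements.

Yes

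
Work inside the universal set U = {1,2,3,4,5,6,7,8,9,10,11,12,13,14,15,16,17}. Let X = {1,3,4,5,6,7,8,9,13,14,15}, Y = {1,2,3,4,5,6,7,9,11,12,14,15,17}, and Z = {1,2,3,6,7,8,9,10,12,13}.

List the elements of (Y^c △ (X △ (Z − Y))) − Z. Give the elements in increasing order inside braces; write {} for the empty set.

Y^c = {8,10,13,16}
Z − Y = {8,10,13}
X △ (Z − Y) = {1,3,4,5,6,7,9,10,14,15}
Y^c △ (X △ (Z − Y)) = {1,3,4,5,6,7,8,9,13,14,15,16}
(Y^c △ (X △ (Z − Y))) − Z = {4,5,14,15,16}

{4,5,14,15,16}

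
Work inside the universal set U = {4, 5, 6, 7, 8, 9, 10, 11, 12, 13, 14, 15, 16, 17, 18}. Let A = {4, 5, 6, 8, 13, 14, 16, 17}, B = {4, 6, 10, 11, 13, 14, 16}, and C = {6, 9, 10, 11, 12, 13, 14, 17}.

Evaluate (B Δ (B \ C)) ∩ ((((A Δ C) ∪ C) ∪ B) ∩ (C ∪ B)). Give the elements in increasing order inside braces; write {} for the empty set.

{6, 10, 11, 13, 14}

B \ C = {4, 16}
B Δ (B \ C) = {6, 10, 11, 13, 14}
A Δ C = {4, 5, 8, 9, 10, 11, 12, 16}
(A Δ C) ∪ C = {4, 5, 6, 8, 9, 10, 11, 12, 13, 14, 16, 17}
((A Δ C) ∪ C) ∪ B = {4, 5, 6, 8, 9, 10, 11, 12, 13, 14, 16, 17}
C ∪ B = {4, 6, 9, 10, 11, 12, 13, 14, 16, 17}
(((A Δ C) ∪ C) ∪ B) ∩ (C ∪ B) = {4, 6, 9, 10, 11, 12, 13, 14, 16, 17}
(B Δ (B \ C)) ∩ ((((A Δ C) ∪ C) ∪ B) ∩ (C ∪ B)) = {6, 10, 11, 13, 14}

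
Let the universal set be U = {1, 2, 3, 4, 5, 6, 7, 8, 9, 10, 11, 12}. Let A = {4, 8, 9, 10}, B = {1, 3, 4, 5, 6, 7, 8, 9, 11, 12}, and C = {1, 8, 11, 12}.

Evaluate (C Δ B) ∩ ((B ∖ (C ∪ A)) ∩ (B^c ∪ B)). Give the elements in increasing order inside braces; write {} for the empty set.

{3, 5, 6, 7}

C Δ B = {3, 4, 5, 6, 7, 9}
C ∪ A = {1, 4, 8, 9, 10, 11, 12}
B ∖ (C ∪ A) = {3, 5, 6, 7}
B^c = {2, 10}
B^c ∪ B = {1, 2, 3, 4, 5, 6, 7, 8, 9, 10, 11, 12}
(B ∖ (C ∪ A)) ∩ (B^c ∪ B) = {3, 5, 6, 7}
(C Δ B) ∩ ((B ∖ (C ∪ A)) ∩ (B^c ∪ B)) = {3, 5, 6, 7}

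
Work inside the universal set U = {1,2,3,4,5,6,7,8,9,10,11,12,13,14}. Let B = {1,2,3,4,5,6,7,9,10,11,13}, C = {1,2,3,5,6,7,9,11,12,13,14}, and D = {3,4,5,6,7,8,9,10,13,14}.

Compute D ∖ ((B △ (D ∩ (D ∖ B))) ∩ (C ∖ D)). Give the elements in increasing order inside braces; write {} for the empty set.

D ∖ B = {8,14}
D ∩ (D ∖ B) = {8,14}
B △ (D ∩ (D ∖ B)) = {1,2,3,4,5,6,7,8,9,10,11,13,14}
C ∖ D = {1,2,11,12}
(B △ (D ∩ (D ∖ B))) ∩ (C ∖ D) = {1,2,11}
D ∖ ((B △ (D ∩ (D ∖ B))) ∩ (C ∖ D)) = {3,4,5,6,7,8,9,10,13,14}

{3,4,5,6,7,8,9,10,13,14}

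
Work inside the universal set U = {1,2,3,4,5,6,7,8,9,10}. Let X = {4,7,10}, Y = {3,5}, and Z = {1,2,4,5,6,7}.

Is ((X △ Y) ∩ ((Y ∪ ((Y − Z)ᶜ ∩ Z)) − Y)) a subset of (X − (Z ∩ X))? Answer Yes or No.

X △ Y = {3,4,5,7,10}
Y − Z = {3}
(Y − Z)ᶜ = {1,2,4,5,6,7,8,9,10}
(Y − Z)ᶜ ∩ Z = {1,2,4,5,6,7}
Y ∪ ((Y − Z)ᶜ ∩ Z) = {1,2,3,4,5,6,7}
(Y ∪ ((Y − Z)ᶜ ∩ Z)) − Y = {1,2,4,6,7}
(X △ Y) ∩ ((Y ∪ ((Y − Z)ᶜ ∩ Z)) − Y) = {4,7}
Z ∩ X = {4,7}
X − (Z ∩ X) = {10}
4 ∈ (X △ Y) ∩ ((Y ∪ ((Y − Z)ᶜ ∩ Z)) − Y) but 4 ∉ X − (Z ∩ X), so the inclusion fails.

No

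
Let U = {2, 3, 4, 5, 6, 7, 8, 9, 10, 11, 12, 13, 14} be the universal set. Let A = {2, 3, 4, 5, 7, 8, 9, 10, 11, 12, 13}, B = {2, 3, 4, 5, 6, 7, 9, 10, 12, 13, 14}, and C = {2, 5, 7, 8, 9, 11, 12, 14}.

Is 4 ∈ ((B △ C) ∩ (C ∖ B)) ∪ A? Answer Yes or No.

Yes

4 ∈ B and 4 ∉ C, so 4 ∈ B △ C
4 ∉ C and 4 ∈ B, so 4 ∉ C ∖ B
4 ∈ (B △ C) and 4 ∉ (C ∖ B), so 4 ∉ (B △ C) ∩ (C ∖ B)
4 ∉ ((B △ C) ∩ (C ∖ B)) and 4 ∈ A, so 4 ∈ ((B △ C) ∩ (C ∖ B)) ∪ A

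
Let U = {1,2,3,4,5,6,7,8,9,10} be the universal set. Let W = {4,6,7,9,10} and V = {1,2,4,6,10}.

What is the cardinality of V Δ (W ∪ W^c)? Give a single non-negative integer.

W^c = {1,2,3,5,8}
W ∪ W^c = {1,2,3,4,5,6,7,8,9,10}
V Δ (W ∪ W^c) = {3,5,7,8,9}
|V Δ (W ∪ W^c)| = 5

5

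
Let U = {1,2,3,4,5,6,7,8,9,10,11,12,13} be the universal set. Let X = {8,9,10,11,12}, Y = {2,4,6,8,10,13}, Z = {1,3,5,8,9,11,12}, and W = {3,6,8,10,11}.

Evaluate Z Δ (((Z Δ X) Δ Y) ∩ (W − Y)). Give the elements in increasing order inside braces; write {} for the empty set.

{1,5,8,9,11,12}

Z Δ X = {1,3,5,10}
(Z Δ X) Δ Y = {1,2,3,4,5,6,8,13}
W − Y = {3,11}
((Z Δ X) Δ Y) ∩ (W − Y) = {3}
Z Δ (((Z Δ X) Δ Y) ∩ (W − Y)) = {1,5,8,9,11,12}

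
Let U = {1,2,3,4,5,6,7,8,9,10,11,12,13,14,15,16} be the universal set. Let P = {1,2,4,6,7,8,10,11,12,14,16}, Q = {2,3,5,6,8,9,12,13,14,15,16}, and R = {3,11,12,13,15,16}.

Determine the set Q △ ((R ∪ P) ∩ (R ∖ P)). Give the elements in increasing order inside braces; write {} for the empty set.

R ∪ P = {1,2,3,4,6,7,8,10,11,12,13,14,15,16}
R ∖ P = {3,13,15}
(R ∪ P) ∩ (R ∖ P) = {3,13,15}
Q △ ((R ∪ P) ∩ (R ∖ P)) = {2,5,6,8,9,12,14,16}

{2,5,6,8,9,12,14,16}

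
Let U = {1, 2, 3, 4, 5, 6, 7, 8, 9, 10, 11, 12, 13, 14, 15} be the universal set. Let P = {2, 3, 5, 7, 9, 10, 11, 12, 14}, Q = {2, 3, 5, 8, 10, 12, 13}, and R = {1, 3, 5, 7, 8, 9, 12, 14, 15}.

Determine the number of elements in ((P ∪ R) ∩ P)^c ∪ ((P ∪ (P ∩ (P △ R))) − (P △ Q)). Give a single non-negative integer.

P ∪ R = {1, 2, 3, 5, 7, 8, 9, 10, 11, 12, 14, 15}
(P ∪ R) ∩ P = {2, 3, 5, 7, 9, 10, 11, 12, 14}
((P ∪ R) ∩ P)^c = {1, 4, 6, 8, 13, 15}
P △ R = {1, 2, 8, 10, 11, 15}
P ∩ (P △ R) = {2, 10, 11}
P ∪ (P ∩ (P △ R)) = {2, 3, 5, 7, 9, 10, 11, 12, 14}
P △ Q = {7, 8, 9, 11, 13, 14}
(P ∪ (P ∩ (P △ R))) − (P △ Q) = {2, 3, 5, 10, 12}
((P ∪ R) ∩ P)^c ∪ ((P ∪ (P ∩ (P △ R))) − (P △ Q)) = {1, 2, 3, 4, 5, 6, 8, 10, 12, 13, 15}
|((P ∪ R) ∩ P)^c ∪ ((P ∪ (P ∩ (P △ R))) − (P △ Q))| = 11

11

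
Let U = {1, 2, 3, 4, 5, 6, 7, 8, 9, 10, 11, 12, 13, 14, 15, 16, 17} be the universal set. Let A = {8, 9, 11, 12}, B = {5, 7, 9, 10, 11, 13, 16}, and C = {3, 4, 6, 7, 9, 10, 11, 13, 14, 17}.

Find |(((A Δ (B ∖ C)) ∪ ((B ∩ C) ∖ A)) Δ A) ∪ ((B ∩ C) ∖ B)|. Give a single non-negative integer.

B ∖ C = {5, 16}
A Δ (B ∖ C) = {5, 8, 9, 11, 12, 16}
B ∩ C = {7, 9, 10, 11, 13}
(B ∩ C) ∖ A = {7, 10, 13}
(A Δ (B ∖ C)) ∪ ((B ∩ C) ∖ A) = {5, 7, 8, 9, 10, 11, 12, 13, 16}
((A Δ (B ∖ C)) ∪ ((B ∩ C) ∖ A)) Δ A = {5, 7, 10, 13, 16}
(B ∩ C) ∖ B = {}
(((A Δ (B ∖ C)) ∪ ((B ∩ C) ∖ A)) Δ A) ∪ ((B ∩ C) ∖ B) = {5, 7, 10, 13, 16}
|(((A Δ (B ∖ C)) ∪ ((B ∩ C) ∖ A)) Δ A) ∪ ((B ∩ C) ∖ B)| = 5

5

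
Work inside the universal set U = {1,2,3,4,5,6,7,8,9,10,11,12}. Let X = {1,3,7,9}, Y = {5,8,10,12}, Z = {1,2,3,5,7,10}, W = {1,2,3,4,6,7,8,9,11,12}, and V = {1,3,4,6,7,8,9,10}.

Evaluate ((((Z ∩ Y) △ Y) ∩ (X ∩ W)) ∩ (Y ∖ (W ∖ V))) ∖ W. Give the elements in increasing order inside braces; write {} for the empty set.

Z ∩ Y = {5,10}
(Z ∩ Y) △ Y = {8,12}
X ∩ W = {1,3,7,9}
((Z ∩ Y) △ Y) ∩ (X ∩ W) = {}
W ∖ V = {2,11,12}
Y ∖ (W ∖ V) = {5,8,10}
(((Z ∩ Y) △ Y) ∩ (X ∩ W)) ∩ (Y ∖ (W ∖ V)) = {}
((((Z ∩ Y) △ Y) ∩ (X ∩ W)) ∩ (Y ∖ (W ∖ V))) ∖ W = {}

{}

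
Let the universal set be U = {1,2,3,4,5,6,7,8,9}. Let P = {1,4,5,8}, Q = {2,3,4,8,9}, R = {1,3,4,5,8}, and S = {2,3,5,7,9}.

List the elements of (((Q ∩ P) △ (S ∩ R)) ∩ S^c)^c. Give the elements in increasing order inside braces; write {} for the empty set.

{1,2,3,5,6,7,9}

Q ∩ P = {4,8}
S ∩ R = {3,5}
(Q ∩ P) △ (S ∩ R) = {3,4,5,8}
S^c = {1,4,6,8}
((Q ∩ P) △ (S ∩ R)) ∩ S^c = {4,8}
(((Q ∩ P) △ (S ∩ R)) ∩ S^c)^c = {1,2,3,5,6,7,9}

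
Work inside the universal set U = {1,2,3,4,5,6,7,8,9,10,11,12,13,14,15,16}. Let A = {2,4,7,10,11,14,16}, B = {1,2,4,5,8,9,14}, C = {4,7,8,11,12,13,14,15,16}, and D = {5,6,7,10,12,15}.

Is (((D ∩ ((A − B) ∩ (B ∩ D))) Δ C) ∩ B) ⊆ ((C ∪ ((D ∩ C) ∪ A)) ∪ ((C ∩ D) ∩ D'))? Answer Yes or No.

Yes

A − B = {7,10,11,16}
B ∩ D = {5}
(A − B) ∩ (B ∩ D) = {}
D ∩ ((A − B) ∩ (B ∩ D)) = {}
(D ∩ ((A − B) ∩ (B ∩ D))) Δ C = {4,7,8,11,12,13,14,15,16}
((D ∩ ((A − B) ∩ (B ∩ D))) Δ C) ∩ B = {4,8,14}
D ∩ C = {7,12,15}
(D ∩ C) ∪ A = {2,4,7,10,11,12,14,15,16}
C ∪ ((D ∩ C) ∪ A) = {2,4,7,8,10,11,12,13,14,15,16}
C ∩ D = {7,12,15}
D' = {1,2,3,4,8,9,11,13,14,16}
(C ∩ D) ∩ D' = {}
(C ∪ ((D ∩ C) ∪ A)) ∪ ((C ∩ D) ∩ D') = {2,4,7,8,10,11,12,13,14,15,16}
Every element of {4,8,14} is in {2,4,7,8,10,11,12,13,14,15,16}, so ((D ∩ ((A − B) ∩ (B ∩ D))) Δ C) ∩ B ⊆ (C ∪ ((D ∩ C) ∪ A)) ∪ ((C ∩ D) ∩ D').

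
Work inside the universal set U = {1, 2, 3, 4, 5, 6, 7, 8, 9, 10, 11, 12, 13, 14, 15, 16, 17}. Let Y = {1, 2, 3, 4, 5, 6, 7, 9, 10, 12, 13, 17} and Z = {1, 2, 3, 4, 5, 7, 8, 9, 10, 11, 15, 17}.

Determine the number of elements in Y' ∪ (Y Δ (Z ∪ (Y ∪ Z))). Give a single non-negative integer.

5

Y' = {8, 11, 14, 15, 16}
Y ∪ Z = {1, 2, 3, 4, 5, 6, 7, 8, 9, 10, 11, 12, 13, 15, 17}
Z ∪ (Y ∪ Z) = {1, 2, 3, 4, 5, 6, 7, 8, 9, 10, 11, 12, 13, 15, 17}
Y Δ (Z ∪ (Y ∪ Z)) = {8, 11, 15}
Y' ∪ (Y Δ (Z ∪ (Y ∪ Z))) = {8, 11, 14, 15, 16}
|Y' ∪ (Y Δ (Z ∪ (Y ∪ Z)))| = 5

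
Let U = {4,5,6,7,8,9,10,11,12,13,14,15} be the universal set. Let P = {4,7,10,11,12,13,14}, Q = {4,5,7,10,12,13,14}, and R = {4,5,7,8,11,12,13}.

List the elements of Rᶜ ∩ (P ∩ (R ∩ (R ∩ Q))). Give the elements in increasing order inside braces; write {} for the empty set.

Rᶜ = {6,9,10,14,15}
R ∩ Q = {4,5,7,12,13}
R ∩ (R ∩ Q) = {4,5,7,12,13}
P ∩ (R ∩ (R ∩ Q)) = {4,7,12,13}
Rᶜ ∩ (P ∩ (R ∩ (R ∩ Q))) = {}

{}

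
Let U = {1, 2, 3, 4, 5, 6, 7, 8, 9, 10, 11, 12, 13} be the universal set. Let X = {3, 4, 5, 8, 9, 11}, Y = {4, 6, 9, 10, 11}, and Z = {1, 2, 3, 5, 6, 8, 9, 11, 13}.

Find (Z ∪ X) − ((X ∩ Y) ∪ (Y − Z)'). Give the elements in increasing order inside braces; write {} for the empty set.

Z ∪ X = {1, 2, 3, 4, 5, 6, 8, 9, 11, 13}
X ∩ Y = {4, 9, 11}
Y − Z = {4, 10}
(Y − Z)' = {1, 2, 3, 5, 6, 7, 8, 9, 11, 12, 13}
(X ∩ Y) ∪ (Y − Z)' = {1, 2, 3, 4, 5, 6, 7, 8, 9, 11, 12, 13}
(Z ∪ X) − ((X ∩ Y) ∪ (Y − Z)') = {}

{}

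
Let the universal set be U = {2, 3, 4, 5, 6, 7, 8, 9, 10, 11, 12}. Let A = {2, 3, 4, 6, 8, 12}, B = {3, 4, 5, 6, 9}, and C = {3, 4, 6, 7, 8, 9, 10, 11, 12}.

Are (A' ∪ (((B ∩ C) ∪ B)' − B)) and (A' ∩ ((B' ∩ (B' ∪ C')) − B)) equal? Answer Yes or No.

No

A' = {5, 7, 9, 10, 11}
B ∩ C = {3, 4, 6, 9}
(B ∩ C) ∪ B = {3, 4, 5, 6, 9}
((B ∩ C) ∪ B)' = {2, 7, 8, 10, 11, 12}
((B ∩ C) ∪ B)' − B = {2, 7, 8, 10, 11, 12}
A' ∪ (((B ∩ C) ∪ B)' − B) = {2, 5, 7, 8, 9, 10, 11, 12}
B' = {2, 7, 8, 10, 11, 12}
C' = {2, 5}
B' ∪ C' = {2, 5, 7, 8, 10, 11, 12}
B' ∩ (B' ∪ C') = {2, 7, 8, 10, 11, 12}
(B' ∩ (B' ∪ C')) − B = {2, 7, 8, 10, 11, 12}
A' ∩ ((B' ∩ (B' ∪ C')) − B) = {7, 10, 11}
2 ∈ A' ∪ (((B ∩ C) ∪ B)' − B) but 2 ∉ A' ∩ ((B' ∩ (B' ∪ C')) − B), so they differ.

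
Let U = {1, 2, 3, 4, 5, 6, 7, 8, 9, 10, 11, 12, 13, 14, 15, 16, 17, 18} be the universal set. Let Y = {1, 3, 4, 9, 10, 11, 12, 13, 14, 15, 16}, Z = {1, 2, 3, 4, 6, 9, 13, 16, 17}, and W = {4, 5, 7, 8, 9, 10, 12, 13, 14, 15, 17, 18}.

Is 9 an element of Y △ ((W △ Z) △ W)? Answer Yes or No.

No

9 ∈ W and 9 ∈ Z, so 9 ∉ W △ Z
9 ∉ (W △ Z) and 9 ∈ W, so 9 ∈ (W △ Z) △ W
9 ∈ Y and 9 ∈ ((W △ Z) △ W), so 9 ∉ Y △ ((W △ Z) △ W)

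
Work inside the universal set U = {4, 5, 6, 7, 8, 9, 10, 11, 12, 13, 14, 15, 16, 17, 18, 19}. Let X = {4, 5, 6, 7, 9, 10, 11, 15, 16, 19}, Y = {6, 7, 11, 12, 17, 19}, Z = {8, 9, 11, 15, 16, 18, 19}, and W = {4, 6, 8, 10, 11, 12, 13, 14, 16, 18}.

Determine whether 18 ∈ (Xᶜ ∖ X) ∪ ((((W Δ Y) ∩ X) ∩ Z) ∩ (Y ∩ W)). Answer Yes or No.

18 ∉ X, so 18 ∈ Xᶜ
18 ∈ Xᶜ and 18 ∉ X, so 18 ∈ Xᶜ ∖ X
18 ∈ W and 18 ∉ Y, so 18 ∈ W Δ Y
18 ∈ (W Δ Y) and 18 ∉ X, so 18 ∉ (W Δ Y) ∩ X
18 ∉ ((W Δ Y) ∩ X) and 18 ∈ Z, so 18 ∉ ((W Δ Y) ∩ X) ∩ Z
18 ∉ Y and 18 ∈ W, so 18 ∉ Y ∩ W
18 ∉ (((W Δ Y) ∩ X) ∩ Z) and 18 ∉ (Y ∩ W), so 18 ∉ (((W Δ Y) ∩ X) ∩ Z) ∩ (Y ∩ W)
18 ∈ (Xᶜ ∖ X) and 18 ∉ ((((W Δ Y) ∩ X) ∩ Z) ∩ (Y ∩ W)), so 18 ∈ (Xᶜ ∖ X) ∪ ((((W Δ Y) ∩ X) ∩ Z) ∩ (Y ∩ W))

Yes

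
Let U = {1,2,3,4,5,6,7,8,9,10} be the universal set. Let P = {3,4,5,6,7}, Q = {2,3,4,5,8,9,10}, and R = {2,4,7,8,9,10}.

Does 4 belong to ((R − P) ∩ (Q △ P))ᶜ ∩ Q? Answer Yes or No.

4 ∈ R and 4 ∈ P, so 4 ∉ R − P
4 ∈ Q and 4 ∈ P, so 4 ∉ Q △ P
4 ∉ (R − P) and 4 ∉ (Q △ P), so 4 ∉ (R − P) ∩ (Q △ P)
4 ∈ ((R − P) ∩ (Q △ P))ᶜ since 4 ∉ ((R − P) ∩ (Q △ P))
4 ∈ ((R − P) ∩ (Q △ P))ᶜ and 4 ∈ Q, so 4 ∈ ((R − P) ∩ (Q △ P))ᶜ ∩ Q

Yes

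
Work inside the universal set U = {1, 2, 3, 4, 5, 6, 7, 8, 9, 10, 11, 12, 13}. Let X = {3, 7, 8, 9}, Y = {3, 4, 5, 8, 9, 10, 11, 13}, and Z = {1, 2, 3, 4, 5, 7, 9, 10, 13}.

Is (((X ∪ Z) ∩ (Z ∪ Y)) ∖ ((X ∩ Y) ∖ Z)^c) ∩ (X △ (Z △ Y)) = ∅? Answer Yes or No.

Yes

X ∪ Z = {1, 2, 3, 4, 5, 7, 8, 9, 10, 13}
Z ∪ Y = {1, 2, 3, 4, 5, 7, 8, 9, 10, 11, 13}
(X ∪ Z) ∩ (Z ∪ Y) = {1, 2, 3, 4, 5, 7, 8, 9, 10, 13}
X ∩ Y = {3, 8, 9}
(X ∩ Y) ∖ Z = {8}
((X ∩ Y) ∖ Z)^c = {1, 2, 3, 4, 5, 6, 7, 9, 10, 11, 12, 13}
((X ∪ Z) ∩ (Z ∪ Y)) ∖ ((X ∩ Y) ∖ Z)^c = {8}
Z △ Y = {1, 2, 7, 8, 11}
X △ (Z △ Y) = {1, 2, 3, 9, 11}
{8} and {1, 2, 3, 9, 11} share no elements.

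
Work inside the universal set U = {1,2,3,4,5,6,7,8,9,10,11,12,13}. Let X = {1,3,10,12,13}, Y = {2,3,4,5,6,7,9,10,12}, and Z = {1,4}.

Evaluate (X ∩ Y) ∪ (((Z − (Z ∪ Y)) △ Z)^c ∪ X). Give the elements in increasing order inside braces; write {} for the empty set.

X ∩ Y = {3,10,12}
Z ∪ Y = {1,2,3,4,5,6,7,9,10,12}
Z − (Z ∪ Y) = {}
(Z − (Z ∪ Y)) △ Z = {1,4}
((Z − (Z ∪ Y)) △ Z)^c = {2,3,5,6,7,8,9,10,11,12,13}
((Z − (Z ∪ Y)) △ Z)^c ∪ X = {1,2,3,5,6,7,8,9,10,11,12,13}
(X ∩ Y) ∪ (((Z − (Z ∪ Y)) △ Z)^c ∪ X) = {1,2,3,5,6,7,8,9,10,11,12,13}

{1,2,3,5,6,7,8,9,10,11,12,13}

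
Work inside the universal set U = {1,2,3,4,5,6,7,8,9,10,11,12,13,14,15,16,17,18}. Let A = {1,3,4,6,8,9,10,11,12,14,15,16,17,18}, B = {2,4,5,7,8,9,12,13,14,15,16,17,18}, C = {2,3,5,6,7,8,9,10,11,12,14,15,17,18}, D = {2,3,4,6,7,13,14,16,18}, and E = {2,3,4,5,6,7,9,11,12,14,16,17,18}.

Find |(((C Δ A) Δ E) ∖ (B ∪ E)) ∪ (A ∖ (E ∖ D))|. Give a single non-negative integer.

10

C Δ A = {1,2,4,5,7,16}
(C Δ A) Δ E = {1,3,6,9,11,12,14,17,18}
B ∪ E = {2,3,4,5,6,7,8,9,11,12,13,14,15,16,17,18}
((C Δ A) Δ E) ∖ (B ∪ E) = {1}
E ∖ D = {5,9,11,12,17}
A ∖ (E ∖ D) = {1,3,4,6,8,10,14,15,16,18}
(((C Δ A) Δ E) ∖ (B ∪ E)) ∪ (A ∖ (E ∖ D)) = {1,3,4,6,8,10,14,15,16,18}
|(((C Δ A) Δ E) ∖ (B ∪ E)) ∪ (A ∖ (E ∖ D))| = 10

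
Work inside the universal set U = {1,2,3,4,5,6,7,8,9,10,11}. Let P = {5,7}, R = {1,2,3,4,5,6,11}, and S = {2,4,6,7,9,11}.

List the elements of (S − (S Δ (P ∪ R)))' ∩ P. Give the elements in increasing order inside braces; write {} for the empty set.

P ∪ R = {1,2,3,4,5,6,7,11}
S Δ (P ∪ R) = {1,3,5,9}
S − (S Δ (P ∪ R)) = {2,4,6,7,11}
(S − (S Δ (P ∪ R)))' = {1,3,5,8,9,10}
(S − (S Δ (P ∪ R)))' ∩ P = {5}

{5}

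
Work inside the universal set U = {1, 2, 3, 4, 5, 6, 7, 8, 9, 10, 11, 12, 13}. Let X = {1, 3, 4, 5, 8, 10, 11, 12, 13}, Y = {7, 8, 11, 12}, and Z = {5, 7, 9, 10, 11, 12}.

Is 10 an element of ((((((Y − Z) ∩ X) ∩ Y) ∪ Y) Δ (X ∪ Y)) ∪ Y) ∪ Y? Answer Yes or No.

Yes

10 ∉ Y and 10 ∈ Z, so 10 ∉ Y − Z
10 ∉ (Y − Z) and 10 ∈ X, so 10 ∉ (Y − Z) ∩ X
10 ∉ ((Y − Z) ∩ X) and 10 ∉ Y, so 10 ∉ ((Y − Z) ∩ X) ∩ Y
10 ∉ (((Y − Z) ∩ X) ∩ Y) and 10 ∉ Y, so 10 ∉ (((Y − Z) ∩ X) ∩ Y) ∪ Y
10 ∈ X and 10 ∉ Y, so 10 ∈ X ∪ Y
10 ∉ ((((Y − Z) ∩ X) ∩ Y) ∪ Y) and 10 ∈ (X ∪ Y), so 10 ∈ ((((Y − Z) ∩ X) ∩ Y) ∪ Y) Δ (X ∪ Y)
10 ∈ (((((Y − Z) ∩ X) ∩ Y) ∪ Y) Δ (X ∪ Y)) and 10 ∉ Y, so 10 ∈ (((((Y − Z) ∩ X) ∩ Y) ∪ Y) Δ (X ∪ Y)) ∪ Y
10 ∈ ((((((Y − Z) ∩ X) ∩ Y) ∪ Y) Δ (X ∪ Y)) ∪ Y) and 10 ∉ Y, so 10 ∈ ((((((Y − Z) ∩ X) ∩ Y) ∪ Y) Δ (X ∪ Y)) ∪ Y) ∪ Y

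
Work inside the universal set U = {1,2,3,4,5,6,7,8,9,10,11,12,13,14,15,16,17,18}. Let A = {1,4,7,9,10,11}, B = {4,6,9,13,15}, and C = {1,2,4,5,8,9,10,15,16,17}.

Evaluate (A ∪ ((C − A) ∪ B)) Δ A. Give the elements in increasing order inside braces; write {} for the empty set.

{2,5,6,8,13,15,16,17}

C − A = {2,5,8,15,16,17}
(C − A) ∪ B = {2,4,5,6,8,9,13,15,16,17}
A ∪ ((C − A) ∪ B) = {1,2,4,5,6,7,8,9,10,11,13,15,16,17}
(A ∪ ((C − A) ∪ B)) Δ A = {2,5,6,8,13,15,16,17}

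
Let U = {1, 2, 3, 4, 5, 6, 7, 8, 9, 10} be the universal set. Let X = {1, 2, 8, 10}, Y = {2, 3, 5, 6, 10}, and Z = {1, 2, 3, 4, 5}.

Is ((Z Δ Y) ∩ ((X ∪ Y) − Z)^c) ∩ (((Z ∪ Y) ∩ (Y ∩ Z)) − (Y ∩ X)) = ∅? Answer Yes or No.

Z Δ Y = {1, 4, 6, 10}
X ∪ Y = {1, 2, 3, 5, 6, 8, 10}
(X ∪ Y) − Z = {6, 8, 10}
((X ∪ Y) − Z)^c = {1, 2, 3, 4, 5, 7, 9}
(Z Δ Y) ∩ ((X ∪ Y) − Z)^c = {1, 4}
Z ∪ Y = {1, 2, 3, 4, 5, 6, 10}
Y ∩ Z = {2, 3, 5}
(Z ∪ Y) ∩ (Y ∩ Z) = {2, 3, 5}
Y ∩ X = {2, 10}
((Z ∪ Y) ∩ (Y ∩ Z)) − (Y ∩ X) = {3, 5}
{1, 4} and {3, 5} share no elements.

Yes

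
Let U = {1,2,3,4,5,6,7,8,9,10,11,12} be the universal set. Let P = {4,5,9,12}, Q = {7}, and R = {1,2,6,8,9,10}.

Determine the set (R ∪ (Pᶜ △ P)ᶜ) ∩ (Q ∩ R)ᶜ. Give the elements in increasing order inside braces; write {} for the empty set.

Pᶜ = {1,2,3,6,7,8,10,11}
Pᶜ △ P = {1,2,3,4,5,6,7,8,9,10,11,12}
(Pᶜ △ P)ᶜ = {}
R ∪ (Pᶜ △ P)ᶜ = {1,2,6,8,9,10}
Q ∩ R = {}
(Q ∩ R)ᶜ = {1,2,3,4,5,6,7,8,9,10,11,12}
(R ∪ (Pᶜ △ P)ᶜ) ∩ (Q ∩ R)ᶜ = {1,2,6,8,9,10}

{1,2,6,8,9,10}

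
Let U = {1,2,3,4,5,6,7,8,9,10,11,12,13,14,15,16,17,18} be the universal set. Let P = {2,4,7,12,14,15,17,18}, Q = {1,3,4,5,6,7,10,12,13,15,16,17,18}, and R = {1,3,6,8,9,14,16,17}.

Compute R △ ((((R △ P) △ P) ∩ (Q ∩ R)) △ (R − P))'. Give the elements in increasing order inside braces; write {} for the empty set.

{2,4,5,7,8,9,10,11,12,13,15,17,18}

R △ P = {1,2,3,4,6,7,8,9,12,15,16,18}
(R △ P) △ P = {1,3,6,8,9,14,16,17}
Q ∩ R = {1,3,6,16,17}
((R △ P) △ P) ∩ (Q ∩ R) = {1,3,6,16,17}
R − P = {1,3,6,8,9,16}
(((R △ P) △ P) ∩ (Q ∩ R)) △ (R − P) = {8,9,17}
((((R △ P) △ P) ∩ (Q ∩ R)) △ (R − P))' = {1,2,3,4,5,6,7,10,11,12,13,14,15,16,18}
R △ ((((R △ P) △ P) ∩ (Q ∩ R)) △ (R − P))' = {2,4,5,7,8,9,10,11,12,13,15,17,18}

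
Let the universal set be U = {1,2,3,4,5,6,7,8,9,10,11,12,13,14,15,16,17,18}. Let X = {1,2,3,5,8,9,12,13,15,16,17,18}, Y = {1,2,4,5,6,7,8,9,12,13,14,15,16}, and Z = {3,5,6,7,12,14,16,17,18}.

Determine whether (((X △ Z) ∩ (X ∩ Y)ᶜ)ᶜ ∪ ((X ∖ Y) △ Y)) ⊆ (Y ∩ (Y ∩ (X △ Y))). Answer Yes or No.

No

X △ Z = {1,2,6,7,8,9,13,14,15}
X ∩ Y = {1,2,5,8,9,12,13,15,16}
(X ∩ Y)ᶜ = {3,4,6,7,10,11,14,17,18}
(X △ Z) ∩ (X ∩ Y)ᶜ = {6,7,14}
((X △ Z) ∩ (X ∩ Y)ᶜ)ᶜ = {1,2,3,4,5,8,9,10,11,12,13,15,16,17,18}
X ∖ Y = {3,17,18}
(X ∖ Y) △ Y = {1,2,3,4,5,6,7,8,9,12,13,14,15,16,17,18}
((X △ Z) ∩ (X ∩ Y)ᶜ)ᶜ ∪ ((X ∖ Y) △ Y) = {1,2,3,4,5,6,7,8,9,10,11,12,13,14,15,16,17,18}
X △ Y = {3,4,6,7,14,17,18}
Y ∩ (X △ Y) = {4,6,7,14}
Y ∩ (Y ∩ (X △ Y)) = {4,6,7,14}
1 ∈ ((X △ Z) ∩ (X ∩ Y)ᶜ)ᶜ ∪ ((X ∖ Y) △ Y) but 1 ∉ Y ∩ (Y ∩ (X △ Y)), so the inclusion fails.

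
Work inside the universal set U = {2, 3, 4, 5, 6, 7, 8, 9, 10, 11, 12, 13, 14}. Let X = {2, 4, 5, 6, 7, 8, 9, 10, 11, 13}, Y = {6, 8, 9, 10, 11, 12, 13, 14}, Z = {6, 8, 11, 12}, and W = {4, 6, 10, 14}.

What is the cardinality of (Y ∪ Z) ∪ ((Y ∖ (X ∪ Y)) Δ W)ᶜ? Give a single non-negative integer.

Y ∪ Z = {6, 8, 9, 10, 11, 12, 13, 14}
X ∪ Y = {2, 4, 5, 6, 7, 8, 9, 10, 11, 12, 13, 14}
Y ∖ (X ∪ Y) = {}
(Y ∖ (X ∪ Y)) Δ W = {4, 6, 10, 14}
((Y ∖ (X ∪ Y)) Δ W)ᶜ = {2, 3, 5, 7, 8, 9, 11, 12, 13}
(Y ∪ Z) ∪ ((Y ∖ (X ∪ Y)) Δ W)ᶜ = {2, 3, 5, 6, 7, 8, 9, 10, 11, 12, 13, 14}
|(Y ∪ Z) ∪ ((Y ∖ (X ∪ Y)) Δ W)ᶜ| = 12

12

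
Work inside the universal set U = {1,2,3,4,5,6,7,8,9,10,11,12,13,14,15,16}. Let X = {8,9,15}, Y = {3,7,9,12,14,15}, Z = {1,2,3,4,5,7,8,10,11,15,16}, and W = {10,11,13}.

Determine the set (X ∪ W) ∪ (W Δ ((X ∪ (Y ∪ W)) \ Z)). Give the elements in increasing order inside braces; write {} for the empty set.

{8,9,10,11,12,13,14,15}

X ∪ W = {8,9,10,11,13,15}
Y ∪ W = {3,7,9,10,11,12,13,14,15}
X ∪ (Y ∪ W) = {3,7,8,9,10,11,12,13,14,15}
(X ∪ (Y ∪ W)) \ Z = {9,12,13,14}
W Δ ((X ∪ (Y ∪ W)) \ Z) = {9,10,11,12,14}
(X ∪ W) ∪ (W Δ ((X ∪ (Y ∪ W)) \ Z)) = {8,9,10,11,12,13,14,15}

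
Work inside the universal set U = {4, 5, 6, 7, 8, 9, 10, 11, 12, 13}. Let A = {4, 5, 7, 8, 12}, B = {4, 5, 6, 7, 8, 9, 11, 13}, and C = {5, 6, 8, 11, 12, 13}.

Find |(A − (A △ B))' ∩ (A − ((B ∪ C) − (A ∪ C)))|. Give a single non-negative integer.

A △ B = {6, 9, 11, 12, 13}
A − (A △ B) = {4, 5, 7, 8}
(A − (A △ B))' = {6, 9, 10, 11, 12, 13}
B ∪ C = {4, 5, 6, 7, 8, 9, 11, 12, 13}
A ∪ C = {4, 5, 6, 7, 8, 11, 12, 13}
(B ∪ C) − (A ∪ C) = {9}
A − ((B ∪ C) − (A ∪ C)) = {4, 5, 7, 8, 12}
(A − (A △ B))' ∩ (A − ((B ∪ C) − (A ∪ C))) = {12}
|(A − (A △ B))' ∩ (A − ((B ∪ C) − (A ∪ C)))| = 1

1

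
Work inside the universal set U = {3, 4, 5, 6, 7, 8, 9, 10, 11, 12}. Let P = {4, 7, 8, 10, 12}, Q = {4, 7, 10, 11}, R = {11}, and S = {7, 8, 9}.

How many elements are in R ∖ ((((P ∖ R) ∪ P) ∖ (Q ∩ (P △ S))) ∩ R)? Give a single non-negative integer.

P ∖ R = {4, 7, 8, 10, 12}
(P ∖ R) ∪ P = {4, 7, 8, 10, 12}
P △ S = {4, 9, 10, 12}
Q ∩ (P △ S) = {4, 10}
((P ∖ R) ∪ P) ∖ (Q ∩ (P △ S)) = {7, 8, 12}
(((P ∖ R) ∪ P) ∖ (Q ∩ (P △ S))) ∩ R = {}
R ∖ ((((P ∖ R) ∪ P) ∖ (Q ∩ (P △ S))) ∩ R) = {11}
|R ∖ ((((P ∖ R) ∪ P) ∖ (Q ∩ (P △ S))) ∩ R)| = 1

1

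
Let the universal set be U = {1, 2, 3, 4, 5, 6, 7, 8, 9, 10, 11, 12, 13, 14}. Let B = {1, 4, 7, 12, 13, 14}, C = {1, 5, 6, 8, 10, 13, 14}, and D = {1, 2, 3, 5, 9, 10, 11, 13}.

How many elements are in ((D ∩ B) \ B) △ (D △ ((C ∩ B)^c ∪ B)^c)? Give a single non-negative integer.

8

D ∩ B = {1, 13}
(D ∩ B) \ B = {}
C ∩ B = {1, 13, 14}
(C ∩ B)^c = {2, 3, 4, 5, 6, 7, 8, 9, 10, 11, 12}
(C ∩ B)^c ∪ B = {1, 2, 3, 4, 5, 6, 7, 8, 9, 10, 11, 12, 13, 14}
((C ∩ B)^c ∪ B)^c = {}
D △ ((C ∩ B)^c ∪ B)^c = {1, 2, 3, 5, 9, 10, 11, 13}
((D ∩ B) \ B) △ (D △ ((C ∩ B)^c ∪ B)^c) = {1, 2, 3, 5, 9, 10, 11, 13}
|((D ∩ B) \ B) △ (D △ ((C ∩ B)^c ∪ B)^c)| = 8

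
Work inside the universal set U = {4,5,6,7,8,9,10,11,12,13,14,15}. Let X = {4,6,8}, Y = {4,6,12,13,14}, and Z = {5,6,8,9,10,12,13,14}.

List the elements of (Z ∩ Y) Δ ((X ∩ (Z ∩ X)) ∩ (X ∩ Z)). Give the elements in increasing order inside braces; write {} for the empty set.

{8,12,13,14}

Z ∩ Y = {6,12,13,14}
Z ∩ X = {6,8}
X ∩ (Z ∩ X) = {6,8}
X ∩ Z = {6,8}
(X ∩ (Z ∩ X)) ∩ (X ∩ Z) = {6,8}
(Z ∩ Y) Δ ((X ∩ (Z ∩ X)) ∩ (X ∩ Z)) = {8,12,13,14}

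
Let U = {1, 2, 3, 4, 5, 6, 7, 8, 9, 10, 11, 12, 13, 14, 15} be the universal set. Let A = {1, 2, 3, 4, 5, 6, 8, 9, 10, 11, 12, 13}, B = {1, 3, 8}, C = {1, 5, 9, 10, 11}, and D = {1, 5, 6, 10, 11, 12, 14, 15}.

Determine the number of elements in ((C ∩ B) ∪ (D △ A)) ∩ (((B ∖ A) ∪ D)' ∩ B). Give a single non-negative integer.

C ∩ B = {1}
D △ A = {2, 3, 4, 8, 9, 13, 14, 15}
(C ∩ B) ∪ (D △ A) = {1, 2, 3, 4, 8, 9, 13, 14, 15}
B ∖ A = {}
(B ∖ A) ∪ D = {1, 5, 6, 10, 11, 12, 14, 15}
((B ∖ A) ∪ D)' = {2, 3, 4, 7, 8, 9, 13}
((B ∖ A) ∪ D)' ∩ B = {3, 8}
((C ∩ B) ∪ (D △ A)) ∩ (((B ∖ A) ∪ D)' ∩ B) = {3, 8}
|((C ∩ B) ∪ (D △ A)) ∩ (((B ∖ A) ∪ D)' ∩ B)| = 2

2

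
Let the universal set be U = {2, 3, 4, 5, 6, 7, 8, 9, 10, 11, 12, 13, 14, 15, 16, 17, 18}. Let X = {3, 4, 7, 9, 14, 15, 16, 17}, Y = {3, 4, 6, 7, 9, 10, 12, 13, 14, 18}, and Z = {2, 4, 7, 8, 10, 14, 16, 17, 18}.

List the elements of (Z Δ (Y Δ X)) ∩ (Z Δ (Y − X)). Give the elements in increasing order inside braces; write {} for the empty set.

{2, 4, 6, 7, 8, 12, 13, 14}

Y Δ X = {6, 10, 12, 13, 15, 16, 17, 18}
Z Δ (Y Δ X) = {2, 4, 6, 7, 8, 12, 13, 14, 15}
Y − X = {6, 10, 12, 13, 18}
Z Δ (Y − X) = {2, 4, 6, 7, 8, 12, 13, 14, 16, 17}
(Z Δ (Y Δ X)) ∩ (Z Δ (Y − X)) = {2, 4, 6, 7, 8, 12, 13, 14}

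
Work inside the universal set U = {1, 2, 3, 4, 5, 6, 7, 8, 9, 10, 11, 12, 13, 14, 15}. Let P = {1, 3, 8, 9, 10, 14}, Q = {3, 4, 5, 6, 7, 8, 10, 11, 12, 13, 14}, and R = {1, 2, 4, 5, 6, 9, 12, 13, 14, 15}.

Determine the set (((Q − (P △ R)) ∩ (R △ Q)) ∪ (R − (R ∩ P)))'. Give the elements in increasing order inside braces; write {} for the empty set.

P △ R = {2, 3, 4, 5, 6, 8, 10, 12, 13, 15}
Q − (P △ R) = {7, 11, 14}
R △ Q = {1, 2, 3, 7, 8, 9, 10, 11, 15}
(Q − (P △ R)) ∩ (R △ Q) = {7, 11}
R ∩ P = {1, 9, 14}
R − (R ∩ P) = {2, 4, 5, 6, 12, 13, 15}
((Q − (P △ R)) ∩ (R △ Q)) ∪ (R − (R ∩ P)) = {2, 4, 5, 6, 7, 11, 12, 13, 15}
(((Q − (P △ R)) ∩ (R △ Q)) ∪ (R − (R ∩ P)))' = {1, 3, 8, 9, 10, 14}

{1, 3, 8, 9, 10, 14}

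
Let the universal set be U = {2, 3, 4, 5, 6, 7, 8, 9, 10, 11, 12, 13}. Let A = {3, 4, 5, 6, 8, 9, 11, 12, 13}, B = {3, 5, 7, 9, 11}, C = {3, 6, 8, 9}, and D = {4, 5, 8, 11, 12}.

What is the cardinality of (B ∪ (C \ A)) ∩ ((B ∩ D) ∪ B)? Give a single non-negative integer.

5

C \ A = {}
B ∪ (C \ A) = {3, 5, 7, 9, 11}
B ∩ D = {5, 11}
(B ∩ D) ∪ B = {3, 5, 7, 9, 11}
(B ∪ (C \ A)) ∩ ((B ∩ D) ∪ B) = {3, 5, 7, 9, 11}
|(B ∪ (C \ A)) ∩ ((B ∩ D) ∪ B)| = 5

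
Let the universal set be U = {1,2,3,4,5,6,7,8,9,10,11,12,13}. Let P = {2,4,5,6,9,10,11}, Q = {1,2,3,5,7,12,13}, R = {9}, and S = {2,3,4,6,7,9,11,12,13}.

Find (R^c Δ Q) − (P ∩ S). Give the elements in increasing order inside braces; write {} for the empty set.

{8,10}

R^c = {1,2,3,4,5,6,7,8,10,11,12,13}
R^c Δ Q = {4,6,8,10,11}
P ∩ S = {2,4,6,9,11}
(R^c Δ Q) − (P ∩ S) = {8,10}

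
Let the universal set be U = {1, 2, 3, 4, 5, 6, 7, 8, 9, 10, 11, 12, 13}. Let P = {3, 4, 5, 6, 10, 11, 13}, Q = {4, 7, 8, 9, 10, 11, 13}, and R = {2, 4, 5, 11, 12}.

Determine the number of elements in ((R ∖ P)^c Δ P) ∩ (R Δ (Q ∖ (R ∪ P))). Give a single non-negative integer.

3

R ∖ P = {2, 12}
(R ∖ P)^c = {1, 3, 4, 5, 6, 7, 8, 9, 10, 11, 13}
(R ∖ P)^c Δ P = {1, 7, 8, 9}
R ∪ P = {2, 3, 4, 5, 6, 10, 11, 12, 13}
Q ∖ (R ∪ P) = {7, 8, 9}
R Δ (Q ∖ (R ∪ P)) = {2, 4, 5, 7, 8, 9, 11, 12}
((R ∖ P)^c Δ P) ∩ (R Δ (Q ∖ (R ∪ P))) = {7, 8, 9}
|((R ∖ P)^c Δ P) ∩ (R Δ (Q ∖ (R ∪ P)))| = 3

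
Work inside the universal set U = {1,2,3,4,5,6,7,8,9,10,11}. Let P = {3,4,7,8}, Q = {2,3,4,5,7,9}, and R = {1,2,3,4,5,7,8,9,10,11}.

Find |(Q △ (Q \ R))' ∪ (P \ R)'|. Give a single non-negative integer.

Q \ R = {}
Q △ (Q \ R) = {2,3,4,5,7,9}
(Q △ (Q \ R))' = {1,6,8,10,11}
P \ R = {}
(P \ R)' = {1,2,3,4,5,6,7,8,9,10,11}
(Q △ (Q \ R))' ∪ (P \ R)' = {1,2,3,4,5,6,7,8,9,10,11}
|(Q △ (Q \ R))' ∪ (P \ R)'| = 11

11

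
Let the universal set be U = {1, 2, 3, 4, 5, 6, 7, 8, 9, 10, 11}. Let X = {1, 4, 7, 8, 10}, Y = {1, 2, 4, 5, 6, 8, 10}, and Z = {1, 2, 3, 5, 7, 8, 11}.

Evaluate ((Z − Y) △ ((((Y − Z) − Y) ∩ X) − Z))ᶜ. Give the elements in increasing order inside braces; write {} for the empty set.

{1, 2, 4, 5, 6, 8, 9, 10}

Z − Y = {3, 7, 11}
Y − Z = {4, 6, 10}
(Y − Z) − Y = {}
((Y − Z) − Y) ∩ X = {}
(((Y − Z) − Y) ∩ X) − Z = {}
(Z − Y) △ ((((Y − Z) − Y) ∩ X) − Z) = {3, 7, 11}
((Z − Y) △ ((((Y − Z) − Y) ∩ X) − Z))ᶜ = {1, 2, 4, 5, 6, 8, 9, 10}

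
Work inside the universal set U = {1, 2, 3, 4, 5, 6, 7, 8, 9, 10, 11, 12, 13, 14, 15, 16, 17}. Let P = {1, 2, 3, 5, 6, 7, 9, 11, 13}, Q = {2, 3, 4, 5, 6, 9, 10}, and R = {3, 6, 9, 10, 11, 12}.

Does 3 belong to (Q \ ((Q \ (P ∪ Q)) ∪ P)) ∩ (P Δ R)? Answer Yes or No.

3 ∈ P and 3 ∈ Q, so 3 ∈ P ∪ Q
3 ∈ Q and 3 ∈ (P ∪ Q), so 3 ∉ Q \ (P ∪ Q)
3 ∉ (Q \ (P ∪ Q)) and 3 ∈ P, so 3 ∈ (Q \ (P ∪ Q)) ∪ P
3 ∈ Q and 3 ∈ ((Q \ (P ∪ Q)) ∪ P), so 3 ∉ Q \ ((Q \ (P ∪ Q)) ∪ P)
3 ∈ P and 3 ∈ R, so 3 ∉ P Δ R
3 ∉ (Q \ ((Q \ (P ∪ Q)) ∪ P)) and 3 ∉ (P Δ R), so 3 ∉ (Q \ ((Q \ (P ∪ Q)) ∪ P)) ∩ (P Δ R)

No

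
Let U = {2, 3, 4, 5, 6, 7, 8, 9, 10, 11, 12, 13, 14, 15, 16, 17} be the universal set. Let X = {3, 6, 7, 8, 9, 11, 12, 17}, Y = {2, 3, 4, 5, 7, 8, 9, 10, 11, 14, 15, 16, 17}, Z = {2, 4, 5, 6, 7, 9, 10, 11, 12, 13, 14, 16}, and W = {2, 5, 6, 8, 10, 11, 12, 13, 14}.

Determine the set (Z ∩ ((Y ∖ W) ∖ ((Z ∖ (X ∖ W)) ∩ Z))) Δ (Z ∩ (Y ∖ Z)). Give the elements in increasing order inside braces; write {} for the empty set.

{7, 9}

Y ∖ W = {3, 4, 7, 9, 15, 16, 17}
X ∖ W = {3, 7, 9, 17}
Z ∖ (X ∖ W) = {2, 4, 5, 6, 10, 11, 12, 13, 14, 16}
(Z ∖ (X ∖ W)) ∩ Z = {2, 4, 5, 6, 10, 11, 12, 13, 14, 16}
(Y ∖ W) ∖ ((Z ∖ (X ∖ W)) ∩ Z) = {3, 7, 9, 15, 17}
Z ∩ ((Y ∖ W) ∖ ((Z ∖ (X ∖ W)) ∩ Z)) = {7, 9}
Y ∖ Z = {3, 8, 15, 17}
Z ∩ (Y ∖ Z) = {}
(Z ∩ ((Y ∖ W) ∖ ((Z ∖ (X ∖ W)) ∩ Z))) Δ (Z ∩ (Y ∖ Z)) = {7, 9}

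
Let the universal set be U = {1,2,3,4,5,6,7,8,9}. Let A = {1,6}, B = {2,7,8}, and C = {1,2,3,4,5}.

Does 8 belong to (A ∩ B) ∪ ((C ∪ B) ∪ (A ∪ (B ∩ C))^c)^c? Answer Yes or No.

8 ∉ A and 8 ∈ B, so 8 ∉ A ∩ B
8 ∉ C and 8 ∈ B, so 8 ∈ C ∪ B
8 ∈ B and 8 ∉ C, so 8 ∉ B ∩ C
8 ∉ A and 8 ∉ (B ∩ C), so 8 ∉ A ∪ (B ∩ C)
8 ∈ (A ∪ (B ∩ C))^c since 8 ∉ (A ∪ (B ∩ C))
8 ∈ (C ∪ B) and 8 ∈ (A ∪ (B ∩ C))^c, so 8 ∈ (C ∪ B) ∪ (A ∪ (B ∩ C))^c
8 ∉ ((C ∪ B) ∪ (A ∪ (B ∩ C))^c)^c since 8 ∈ ((C ∪ B) ∪ (A ∪ (B ∩ C))^c)
8 ∉ (A ∩ B) and 8 ∉ ((C ∪ B) ∪ (A ∪ (B ∩ C))^c)^c, so 8 ∉ (A ∩ B) ∪ ((C ∪ B) ∪ (A ∪ (B ∩ C))^c)^c

No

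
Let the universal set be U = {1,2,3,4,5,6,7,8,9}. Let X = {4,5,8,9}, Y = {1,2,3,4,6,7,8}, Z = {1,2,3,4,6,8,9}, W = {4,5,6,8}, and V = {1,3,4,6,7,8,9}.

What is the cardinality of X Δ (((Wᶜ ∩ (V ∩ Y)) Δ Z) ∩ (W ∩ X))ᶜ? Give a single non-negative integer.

7

Wᶜ = {1,2,3,7,9}
V ∩ Y = {1,3,4,6,7,8}
Wᶜ ∩ (V ∩ Y) = {1,3,7}
(Wᶜ ∩ (V ∩ Y)) Δ Z = {2,4,6,7,8,9}
W ∩ X = {4,5,8}
((Wᶜ ∩ (V ∩ Y)) Δ Z) ∩ (W ∩ X) = {4,8}
(((Wᶜ ∩ (V ∩ Y)) Δ Z) ∩ (W ∩ X))ᶜ = {1,2,3,5,6,7,9}
X Δ (((Wᶜ ∩ (V ∩ Y)) Δ Z) ∩ (W ∩ X))ᶜ = {1,2,3,4,6,7,8}
|X Δ (((Wᶜ ∩ (V ∩ Y)) Δ Z) ∩ (W ∩ X))ᶜ| = 7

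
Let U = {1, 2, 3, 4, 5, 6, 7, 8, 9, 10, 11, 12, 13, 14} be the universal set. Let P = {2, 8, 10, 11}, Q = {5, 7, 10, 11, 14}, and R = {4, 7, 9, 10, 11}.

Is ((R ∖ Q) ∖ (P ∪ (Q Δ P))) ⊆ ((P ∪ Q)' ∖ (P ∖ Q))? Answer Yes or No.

Yes

R ∖ Q = {4, 9}
Q Δ P = {2, 5, 7, 8, 14}
P ∪ (Q Δ P) = {2, 5, 7, 8, 10, 11, 14}
(R ∖ Q) ∖ (P ∪ (Q Δ P)) = {4, 9}
P ∪ Q = {2, 5, 7, 8, 10, 11, 14}
(P ∪ Q)' = {1, 3, 4, 6, 9, 12, 13}
P ∖ Q = {2, 8}
(P ∪ Q)' ∖ (P ∖ Q) = {1, 3, 4, 6, 9, 12, 13}
Every element of {4, 9} is in {1, 3, 4, 6, 9, 12, 13}, so (R ∖ Q) ∖ (P ∪ (Q Δ P)) ⊆ (P ∪ Q)' ∖ (P ∖ Q).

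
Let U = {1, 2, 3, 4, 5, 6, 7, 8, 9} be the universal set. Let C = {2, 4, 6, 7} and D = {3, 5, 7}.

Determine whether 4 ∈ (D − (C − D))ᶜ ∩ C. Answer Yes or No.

4 ∈ C and 4 ∉ D, so 4 ∈ C − D
4 ∉ D and 4 ∈ (C − D), so 4 ∉ D − (C − D)
4 ∈ (D − (C − D))ᶜ since 4 ∉ (D − (C − D))
4 ∈ (D − (C − D))ᶜ and 4 ∈ C, so 4 ∈ (D − (C − D))ᶜ ∩ C

Yes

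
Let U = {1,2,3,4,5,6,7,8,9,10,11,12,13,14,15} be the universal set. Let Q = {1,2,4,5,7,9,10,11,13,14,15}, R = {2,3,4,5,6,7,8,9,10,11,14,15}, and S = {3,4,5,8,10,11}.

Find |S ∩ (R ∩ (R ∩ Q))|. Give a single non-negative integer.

R ∩ Q = {2,4,5,7,9,10,11,14,15}
R ∩ (R ∩ Q) = {2,4,5,7,9,10,11,14,15}
S ∩ (R ∩ (R ∩ Q)) = {4,5,10,11}
|S ∩ (R ∩ (R ∩ Q))| = 4

4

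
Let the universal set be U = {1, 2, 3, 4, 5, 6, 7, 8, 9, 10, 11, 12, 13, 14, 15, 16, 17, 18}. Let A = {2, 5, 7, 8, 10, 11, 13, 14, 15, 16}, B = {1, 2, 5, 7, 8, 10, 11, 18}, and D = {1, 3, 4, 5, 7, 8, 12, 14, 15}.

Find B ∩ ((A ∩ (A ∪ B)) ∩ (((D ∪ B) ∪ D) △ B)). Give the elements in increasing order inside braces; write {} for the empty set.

{}

A ∪ B = {1, 2, 5, 7, 8, 10, 11, 13, 14, 15, 16, 18}
A ∩ (A ∪ B) = {2, 5, 7, 8, 10, 11, 13, 14, 15, 16}
D ∪ B = {1, 2, 3, 4, 5, 7, 8, 10, 11, 12, 14, 15, 18}
(D ∪ B) ∪ D = {1, 2, 3, 4, 5, 7, 8, 10, 11, 12, 14, 15, 18}
((D ∪ B) ∪ D) △ B = {3, 4, 12, 14, 15}
(A ∩ (A ∪ B)) ∩ (((D ∪ B) ∪ D) △ B) = {14, 15}
B ∩ ((A ∩ (A ∪ B)) ∩ (((D ∪ B) ∪ D) △ B)) = {}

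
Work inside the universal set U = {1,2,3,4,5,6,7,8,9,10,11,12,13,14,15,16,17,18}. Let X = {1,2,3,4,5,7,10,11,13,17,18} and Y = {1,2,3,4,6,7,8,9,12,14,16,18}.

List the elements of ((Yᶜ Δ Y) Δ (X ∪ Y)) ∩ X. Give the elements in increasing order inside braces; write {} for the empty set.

Yᶜ = {5,10,11,13,15,17}
Yᶜ Δ Y = {1,2,3,4,5,6,7,8,9,10,11,12,13,14,15,16,17,18}
X ∪ Y = {1,2,3,4,5,6,7,8,9,10,11,12,13,14,16,17,18}
(Yᶜ Δ Y) Δ (X ∪ Y) = {15}
((Yᶜ Δ Y) Δ (X ∪ Y)) ∩ X = {}

{}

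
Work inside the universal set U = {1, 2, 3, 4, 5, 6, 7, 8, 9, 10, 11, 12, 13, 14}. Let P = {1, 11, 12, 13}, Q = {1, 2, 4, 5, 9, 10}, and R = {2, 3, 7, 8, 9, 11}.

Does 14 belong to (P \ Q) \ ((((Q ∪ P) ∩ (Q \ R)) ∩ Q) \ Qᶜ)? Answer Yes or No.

No

14 ∉ P and 14 ∉ Q, so 14 ∉ P \ Q
14 ∉ Q and 14 ∉ P, so 14 ∉ Q ∪ P
14 ∉ Q and 14 ∉ R, so 14 ∉ Q \ R
14 ∉ (Q ∪ P) and 14 ∉ (Q \ R), so 14 ∉ (Q ∪ P) ∩ (Q \ R)
14 ∉ ((Q ∪ P) ∩ (Q \ R)) and 14 ∉ Q, so 14 ∉ ((Q ∪ P) ∩ (Q \ R)) ∩ Q
14 ∉ Q, so 14 ∈ Qᶜ
14 ∉ (((Q ∪ P) ∩ (Q \ R)) ∩ Q) and 14 ∈ Qᶜ, so 14 ∉ (((Q ∪ P) ∩ (Q \ R)) ∩ Q) \ Qᶜ
14 ∉ (P \ Q) and 14 ∉ ((((Q ∪ P) ∩ (Q \ R)) ∩ Q) \ Qᶜ), so 14 ∉ (P \ Q) \ ((((Q ∪ P) ∩ (Q \ R)) ∩ Q) \ Qᶜ)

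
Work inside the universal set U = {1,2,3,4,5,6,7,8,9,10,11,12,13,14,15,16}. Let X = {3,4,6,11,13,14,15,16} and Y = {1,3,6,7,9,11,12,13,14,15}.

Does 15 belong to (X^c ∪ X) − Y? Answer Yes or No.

15 ∈ X, so 15 ∉ X^c
15 ∉ X^c and 15 ∈ X, so 15 ∈ X^c ∪ X
15 ∈ (X^c ∪ X) and 15 ∈ Y, so 15 ∉ (X^c ∪ X) − Y

No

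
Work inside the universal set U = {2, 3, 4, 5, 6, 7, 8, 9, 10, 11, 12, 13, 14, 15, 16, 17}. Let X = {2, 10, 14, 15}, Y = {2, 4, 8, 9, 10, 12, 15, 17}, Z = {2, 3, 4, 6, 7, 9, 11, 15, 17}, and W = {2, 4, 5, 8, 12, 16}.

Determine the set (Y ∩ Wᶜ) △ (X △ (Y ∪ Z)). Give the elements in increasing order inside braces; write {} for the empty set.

{3, 4, 6, 7, 8, 10, 11, 12, 14, 15}

Wᶜ = {3, 6, 7, 9, 10, 11, 13, 14, 15, 17}
Y ∩ Wᶜ = {9, 10, 15, 17}
Y ∪ Z = {2, 3, 4, 6, 7, 8, 9, 10, 11, 12, 15, 17}
X △ (Y ∪ Z) = {3, 4, 6, 7, 8, 9, 11, 12, 14, 17}
(Y ∩ Wᶜ) △ (X △ (Y ∪ Z)) = {3, 4, 6, 7, 8, 10, 11, 12, 14, 15}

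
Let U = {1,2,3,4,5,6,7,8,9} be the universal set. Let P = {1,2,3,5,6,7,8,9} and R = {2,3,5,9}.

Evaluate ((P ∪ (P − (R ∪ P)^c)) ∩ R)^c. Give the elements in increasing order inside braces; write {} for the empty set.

R ∪ P = {1,2,3,5,6,7,8,9}
(R ∪ P)^c = {4}
P − (R ∪ P)^c = {1,2,3,5,6,7,8,9}
P ∪ (P − (R ∪ P)^c) = {1,2,3,5,6,7,8,9}
(P ∪ (P − (R ∪ P)^c)) ∩ R = {2,3,5,9}
((P ∪ (P − (R ∪ P)^c)) ∩ R)^c = {1,4,6,7,8}

{1,4,6,7,8}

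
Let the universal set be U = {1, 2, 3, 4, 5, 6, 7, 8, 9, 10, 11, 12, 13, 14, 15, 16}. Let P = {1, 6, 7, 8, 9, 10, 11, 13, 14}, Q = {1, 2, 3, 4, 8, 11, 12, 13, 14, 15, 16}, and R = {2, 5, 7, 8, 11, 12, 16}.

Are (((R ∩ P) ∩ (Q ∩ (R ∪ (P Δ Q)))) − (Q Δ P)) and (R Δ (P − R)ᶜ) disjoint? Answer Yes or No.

Yes

R ∩ P = {7, 8, 11}
P Δ Q = {2, 3, 4, 6, 7, 9, 10, 12, 15, 16}
R ∪ (P Δ Q) = {2, 3, 4, 5, 6, 7, 8, 9, 10, 11, 12, 15, 16}
Q ∩ (R ∪ (P Δ Q)) = {2, 3, 4, 8, 11, 12, 15, 16}
(R ∩ P) ∩ (Q ∩ (R ∪ (P Δ Q))) = {8, 11}
Q Δ P = {2, 3, 4, 6, 7, 9, 10, 12, 15, 16}
((R ∩ P) ∩ (Q ∩ (R ∪ (P Δ Q)))) − (Q Δ P) = {8, 11}
P − R = {1, 6, 9, 10, 13, 14}
(P − R)ᶜ = {2, 3, 4, 5, 7, 8, 11, 12, 15, 16}
R Δ (P − R)ᶜ = {3, 4, 15}
{8, 11} and {3, 4, 15} share no elements.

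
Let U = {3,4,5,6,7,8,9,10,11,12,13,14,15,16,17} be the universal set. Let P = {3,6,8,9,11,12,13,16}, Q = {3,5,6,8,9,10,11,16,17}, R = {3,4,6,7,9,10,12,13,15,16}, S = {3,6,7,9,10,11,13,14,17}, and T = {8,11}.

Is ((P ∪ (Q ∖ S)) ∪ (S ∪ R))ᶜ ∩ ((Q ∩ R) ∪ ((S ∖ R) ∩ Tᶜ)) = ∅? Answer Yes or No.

Yes

Q ∖ S = {5,8,16}
P ∪ (Q ∖ S) = {3,5,6,8,9,11,12,13,16}
S ∪ R = {3,4,6,7,9,10,11,12,13,14,15,16,17}
(P ∪ (Q ∖ S)) ∪ (S ∪ R) = {3,4,5,6,7,8,9,10,11,12,13,14,15,16,17}
((P ∪ (Q ∖ S)) ∪ (S ∪ R))ᶜ = {}
Q ∩ R = {3,6,9,10,16}
S ∖ R = {11,14,17}
Tᶜ = {3,4,5,6,7,9,10,12,13,14,15,16,17}
(S ∖ R) ∩ Tᶜ = {14,17}
(Q ∩ R) ∪ ((S ∖ R) ∩ Tᶜ) = {3,6,9,10,14,16,17}
{} and {3,6,9,10,14,16,17} share no elements.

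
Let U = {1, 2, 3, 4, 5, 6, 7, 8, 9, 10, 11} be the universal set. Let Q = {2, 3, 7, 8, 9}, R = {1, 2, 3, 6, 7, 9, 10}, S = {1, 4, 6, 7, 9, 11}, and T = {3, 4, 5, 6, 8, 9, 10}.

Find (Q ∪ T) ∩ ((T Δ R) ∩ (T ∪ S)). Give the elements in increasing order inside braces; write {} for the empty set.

{4, 5, 7, 8}

Q ∪ T = {2, 3, 4, 5, 6, 7, 8, 9, 10}
T Δ R = {1, 2, 4, 5, 7, 8}
T ∪ S = {1, 3, 4, 5, 6, 7, 8, 9, 10, 11}
(T Δ R) ∩ (T ∪ S) = {1, 4, 5, 7, 8}
(Q ∪ T) ∩ ((T Δ R) ∩ (T ∪ S)) = {4, 5, 7, 8}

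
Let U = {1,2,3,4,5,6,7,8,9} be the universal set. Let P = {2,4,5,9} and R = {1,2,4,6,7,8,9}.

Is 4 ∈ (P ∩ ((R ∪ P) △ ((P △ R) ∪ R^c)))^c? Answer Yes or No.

4 ∈ R and 4 ∈ P, so 4 ∈ R ∪ P
4 ∈ P and 4 ∈ R, so 4 ∉ P △ R
4 ∈ R, so 4 ∉ R^c
4 ∉ (P △ R) and 4 ∉ R^c, so 4 ∉ (P △ R) ∪ R^c
4 ∈ (R ∪ P) and 4 ∉ ((P △ R) ∪ R^c), so 4 ∈ (R ∪ P) △ ((P △ R) ∪ R^c)
4 ∈ P and 4 ∈ ((R ∪ P) △ ((P △ R) ∪ R^c)), so 4 ∈ P ∩ ((R ∪ P) △ ((P △ R) ∪ R^c))
4 ∉ (P ∩ ((R ∪ P) △ ((P △ R) ∪ R^c)))^c since 4 ∈ (P ∩ ((R ∪ P) △ ((P △ R) ∪ R^c)))

No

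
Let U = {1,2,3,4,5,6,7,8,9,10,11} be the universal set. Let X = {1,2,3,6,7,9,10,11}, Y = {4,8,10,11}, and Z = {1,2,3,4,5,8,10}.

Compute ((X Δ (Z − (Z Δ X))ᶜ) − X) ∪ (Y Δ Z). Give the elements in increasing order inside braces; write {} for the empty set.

{1,2,3,4,5,8,11}

Z Δ X = {4,5,6,7,8,9,11}
Z − (Z Δ X) = {1,2,3,10}
(Z − (Z Δ X))ᶜ = {4,5,6,7,8,9,11}
X Δ (Z − (Z Δ X))ᶜ = {1,2,3,4,5,8,10}
(X Δ (Z − (Z Δ X))ᶜ) − X = {4,5,8}
Y Δ Z = {1,2,3,5,11}
((X Δ (Z − (Z Δ X))ᶜ) − X) ∪ (Y Δ Z) = {1,2,3,4,5,8,11}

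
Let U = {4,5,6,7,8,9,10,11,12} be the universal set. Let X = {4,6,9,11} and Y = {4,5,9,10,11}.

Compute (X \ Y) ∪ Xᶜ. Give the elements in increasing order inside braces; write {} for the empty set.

{5,6,7,8,10,12}

X \ Y = {6}
Xᶜ = {5,7,8,10,12}
(X \ Y) ∪ Xᶜ = {5,6,7,8,10,12}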